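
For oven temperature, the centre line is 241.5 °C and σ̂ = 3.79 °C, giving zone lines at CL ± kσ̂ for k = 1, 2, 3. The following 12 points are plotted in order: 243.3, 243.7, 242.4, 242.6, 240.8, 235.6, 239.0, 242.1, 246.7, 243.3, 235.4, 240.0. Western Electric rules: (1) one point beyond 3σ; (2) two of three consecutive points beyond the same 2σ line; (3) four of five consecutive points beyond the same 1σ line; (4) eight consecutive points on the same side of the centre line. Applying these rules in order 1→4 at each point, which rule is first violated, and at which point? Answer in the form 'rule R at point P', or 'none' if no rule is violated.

Zone of each point (C = within 1σ̂, B = 1σ̂–2σ̂, A = 2σ̂–3σ̂, * = beyond 3σ̂; sign = side of CL): 1:+C, 2:+C, 3:+C, 4:+C, 5:-C, 6:-B, 7:-C, 8:+C, 9:+B, 10:+C, 11:-B, 12:-C
No rule fires across all 12 points.

none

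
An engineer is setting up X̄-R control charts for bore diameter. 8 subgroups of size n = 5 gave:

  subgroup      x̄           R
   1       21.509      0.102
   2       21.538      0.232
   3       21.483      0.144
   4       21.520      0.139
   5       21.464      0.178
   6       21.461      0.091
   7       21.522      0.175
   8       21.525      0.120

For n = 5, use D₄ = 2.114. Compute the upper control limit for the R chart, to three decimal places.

0.312

R̄ = (0.102 + 0.232 + 0.144 + 0.139 + 0.178 + 0.091 + 0.175 + 0.120) / 8 = 1.1810 / 8 = 0.1476
UCL_R = D₄·R̄ = 2.114 × 0.1476 = 0.3121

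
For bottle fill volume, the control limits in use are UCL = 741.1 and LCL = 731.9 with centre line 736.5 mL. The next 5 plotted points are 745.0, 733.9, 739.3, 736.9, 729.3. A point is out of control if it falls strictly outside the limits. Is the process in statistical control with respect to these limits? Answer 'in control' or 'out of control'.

Compare each point to [731.9, 741.1]: sample 1 = 745.0 > UCL; sample 5 = 729.3 < LCL.

out of control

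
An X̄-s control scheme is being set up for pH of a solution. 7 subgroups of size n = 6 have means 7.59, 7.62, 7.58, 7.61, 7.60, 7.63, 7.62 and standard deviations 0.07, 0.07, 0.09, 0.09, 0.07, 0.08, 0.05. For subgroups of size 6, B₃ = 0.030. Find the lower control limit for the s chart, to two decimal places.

s̄ = (0.07 + 0.07 + 0.09 + 0.09 + 0.07 + 0.08 + 0.05) / 7 = 0.0743
LCL_s = B₃·s̄ = 0.030 × 0.0743 = 0.0022

0.00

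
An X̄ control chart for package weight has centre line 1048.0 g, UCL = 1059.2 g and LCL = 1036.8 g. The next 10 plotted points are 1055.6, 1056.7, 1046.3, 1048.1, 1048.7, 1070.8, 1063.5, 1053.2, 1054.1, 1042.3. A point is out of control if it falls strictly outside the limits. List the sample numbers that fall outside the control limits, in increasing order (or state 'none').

Compare each point to [1036.8, 1059.2]: sample 6 = 1070.8 > UCL; sample 7 = 1063.5 > UCL.

6, 7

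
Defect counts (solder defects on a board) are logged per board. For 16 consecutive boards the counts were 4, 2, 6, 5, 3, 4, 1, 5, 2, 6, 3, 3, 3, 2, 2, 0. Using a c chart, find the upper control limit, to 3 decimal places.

c̄ = (4 + 2 + 6 + 5 + 3 + 4 + 1 + 5 + 2 + 6 + 3 + 3 + 3 + 2 + 2 + 0) / 16 = 51 / 16 = 3.1875
UCL = c̄ + 3√c̄ = 3.1875 + 3 × √3.1875 = 3.1875 + 3 × 1.7854 = 8.5436

8.544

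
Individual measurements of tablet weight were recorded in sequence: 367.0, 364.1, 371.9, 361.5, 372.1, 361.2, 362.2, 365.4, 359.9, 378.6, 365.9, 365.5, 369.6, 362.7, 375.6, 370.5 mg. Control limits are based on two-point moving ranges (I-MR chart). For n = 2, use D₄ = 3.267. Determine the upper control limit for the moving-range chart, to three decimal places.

Moving ranges: 2.9, 7.8, 10.4, 10.6, 10.9, 1.0, 3.2, 5.5, 18.7, 12.7, 0.4, 4.1, 6.9, 12.9, 5.1; M̄R̄ = 113.1000 / 15 = 7.5400
UCL_MR = D₄·M̄R̄ = 3.267 × 7.5400 = 24.6332

24.633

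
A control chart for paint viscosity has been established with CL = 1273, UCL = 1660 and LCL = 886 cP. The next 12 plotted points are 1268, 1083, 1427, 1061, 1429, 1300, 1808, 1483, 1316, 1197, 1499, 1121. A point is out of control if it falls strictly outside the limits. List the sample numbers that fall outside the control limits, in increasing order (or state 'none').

7

Compare each point to [886, 1660]: sample 7 = 1808 > UCL.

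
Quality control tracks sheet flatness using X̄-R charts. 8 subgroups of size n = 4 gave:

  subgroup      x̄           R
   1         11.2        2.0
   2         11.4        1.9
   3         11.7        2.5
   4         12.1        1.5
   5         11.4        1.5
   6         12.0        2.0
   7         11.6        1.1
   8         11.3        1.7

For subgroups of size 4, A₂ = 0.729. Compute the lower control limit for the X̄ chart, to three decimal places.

10.294

X̄̄ = (11.2 + 11.4 + 11.7 + 12.1 + 11.4 + 12.0 + 11.6 + 11.3) / 8 = 92.7000 / 8 = 11.5875
R̄ = (2.0 + 1.9 + 2.5 + 1.5 + 1.5 + 2.0 + 1.1 + 1.7) / 8 = 14.2000 / 8 = 1.7750
LCL = X̄̄ − A₂·R̄ = 11.5875 − 0.729 × 1.7750 = 10.2935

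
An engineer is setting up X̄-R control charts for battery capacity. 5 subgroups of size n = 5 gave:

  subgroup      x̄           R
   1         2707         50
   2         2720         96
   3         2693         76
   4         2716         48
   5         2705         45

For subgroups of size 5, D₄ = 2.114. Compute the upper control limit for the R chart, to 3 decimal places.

R̄ = (50 + 96 + 76 + 48 + 45) / 5 = 315.0000 / 5 = 63.0000
UCL_R = D₄·R̄ = 2.114 × 63.0000 = 133.1820

133.182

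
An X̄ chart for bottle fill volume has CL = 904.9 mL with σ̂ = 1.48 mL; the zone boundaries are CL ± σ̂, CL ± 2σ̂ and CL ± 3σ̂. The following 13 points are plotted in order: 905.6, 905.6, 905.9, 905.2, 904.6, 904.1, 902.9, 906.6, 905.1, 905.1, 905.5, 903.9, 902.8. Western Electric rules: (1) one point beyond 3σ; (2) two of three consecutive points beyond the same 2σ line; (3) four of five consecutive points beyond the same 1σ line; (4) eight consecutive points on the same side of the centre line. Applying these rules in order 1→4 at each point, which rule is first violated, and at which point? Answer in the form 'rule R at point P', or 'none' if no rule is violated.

Zone of each point (C = within 1σ̂, B = 1σ̂–2σ̂, A = 2σ̂–3σ̂, * = beyond 3σ̂; sign = side of CL): 1:+C, 2:+C, 3:+C, 4:+C, 5:-C, 6:-C, 7:-B, 8:+B, 9:+C, 10:+C, 11:+C, 12:-C, 13:-B
No rule fires across all 13 points.

none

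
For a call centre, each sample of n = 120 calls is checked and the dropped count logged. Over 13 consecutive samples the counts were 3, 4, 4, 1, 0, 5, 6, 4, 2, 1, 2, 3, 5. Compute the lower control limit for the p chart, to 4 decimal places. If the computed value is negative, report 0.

p̄ = Σdᵢ / (k·n) = 40 / (13 × 120) = 0.02564
LCL = p̄ − 3·√(p̄(1−p̄)/n) = 0.02564 − 3 × 0.01443 = -0.01765 → 0 (negative, so LCL = 0)

0.0000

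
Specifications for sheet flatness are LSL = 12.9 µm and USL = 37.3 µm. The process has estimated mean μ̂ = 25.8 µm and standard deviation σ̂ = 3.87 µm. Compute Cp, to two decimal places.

Cp = (USL − LSL) / (6σ̂) = (37.3 − 12.9) / (6 × 3.87) = 24.4000 / 23.2200 = 1.0508

1.05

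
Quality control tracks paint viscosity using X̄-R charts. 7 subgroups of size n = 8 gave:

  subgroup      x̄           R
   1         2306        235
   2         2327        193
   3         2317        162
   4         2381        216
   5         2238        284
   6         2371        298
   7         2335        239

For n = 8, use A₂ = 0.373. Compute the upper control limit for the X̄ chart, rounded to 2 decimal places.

X̄̄ = (2306 + 2327 + 2317 + 2381 + 2238 + 2371 + 2335) / 7 = 16275.0000 / 7 = 2325.0000
R̄ = (235 + 193 + 162 + 216 + 284 + 298 + 239) / 7 = 1627.0000 / 7 = 232.4286
UCL = X̄̄ + A₂·R̄ = 2325.0000 + 0.373 × 232.4286 = 2411.6959

2411.70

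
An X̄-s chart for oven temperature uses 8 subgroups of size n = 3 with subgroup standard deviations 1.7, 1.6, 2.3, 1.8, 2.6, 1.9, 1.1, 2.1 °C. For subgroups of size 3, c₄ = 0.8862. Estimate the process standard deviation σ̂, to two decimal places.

2.13

s̄ = (1.7 + 1.6 + 2.3 + 1.8 + 2.6 + 1.9 + 1.1 + 2.1) / 8 = 1.8875
σ̂ = s̄ / c₄ = 1.8875 / 0.8862 = 2.1299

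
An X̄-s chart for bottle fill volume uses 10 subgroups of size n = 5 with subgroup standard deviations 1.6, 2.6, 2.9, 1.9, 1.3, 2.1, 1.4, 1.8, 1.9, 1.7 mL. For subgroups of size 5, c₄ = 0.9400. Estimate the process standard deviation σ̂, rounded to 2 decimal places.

2.04

s̄ = (1.6 + 2.6 + 2.9 + 1.9 + 1.3 + 2.1 + 1.4 + 1.8 + 1.9 + 1.7) / 10 = 1.9200
σ̂ = s̄ / c₄ = 1.9200 / 0.9400 = 2.0426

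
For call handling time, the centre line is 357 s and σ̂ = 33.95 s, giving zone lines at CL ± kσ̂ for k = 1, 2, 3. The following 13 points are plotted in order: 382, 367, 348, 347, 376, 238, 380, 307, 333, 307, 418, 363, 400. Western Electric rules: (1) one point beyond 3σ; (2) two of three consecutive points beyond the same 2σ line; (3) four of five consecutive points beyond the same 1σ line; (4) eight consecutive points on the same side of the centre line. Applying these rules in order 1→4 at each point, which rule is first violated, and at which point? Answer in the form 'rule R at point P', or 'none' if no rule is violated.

Zone of each point (C = within 1σ̂, B = 1σ̂–2σ̂, A = 2σ̂–3σ̂, * = beyond 3σ̂; sign = side of CL): 1:+C, 2:+C, 3:-C, 4:-C, 5:+C, 6:-*, 7:+C, 8:-B, 9:-C, 10:-B, 11:+B, 12:+C, 13:+B
Rule 1 (one point beyond the 3σ limits) is satisfied at point 6.

rule 1 at point 6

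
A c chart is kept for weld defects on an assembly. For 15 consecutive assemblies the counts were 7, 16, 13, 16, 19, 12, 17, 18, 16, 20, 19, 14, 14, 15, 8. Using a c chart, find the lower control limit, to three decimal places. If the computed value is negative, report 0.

c̄ = (7 + 16 + 13 + 16 + 19 + 12 + 17 + 18 + 16 + 20 + 19 + 14 + 14 + 15 + 8) / 15 = 224 / 15 = 14.9333
LCL = c̄ − 3√c̄ = 14.9333 − 3 × 3.8644 = 3.3402

3.340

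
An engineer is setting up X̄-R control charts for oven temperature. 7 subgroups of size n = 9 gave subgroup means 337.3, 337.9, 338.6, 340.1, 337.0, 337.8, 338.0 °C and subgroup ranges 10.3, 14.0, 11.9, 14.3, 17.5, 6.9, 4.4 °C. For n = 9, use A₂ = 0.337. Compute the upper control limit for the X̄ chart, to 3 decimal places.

341.918

X̄̄ = (337.3 + 337.9 + 338.6 + 340.1 + 337.0 + 337.8 + 338.0) / 7 = 2366.7000 / 7 = 338.1000
R̄ = (10.3 + 14.0 + 11.9 + 14.3 + 17.5 + 6.9 + 4.4) / 7 = 79.3000 / 7 = 11.3286
UCL = X̄̄ + A₂·R̄ = 338.1000 + 0.337 × 11.3286 = 341.9177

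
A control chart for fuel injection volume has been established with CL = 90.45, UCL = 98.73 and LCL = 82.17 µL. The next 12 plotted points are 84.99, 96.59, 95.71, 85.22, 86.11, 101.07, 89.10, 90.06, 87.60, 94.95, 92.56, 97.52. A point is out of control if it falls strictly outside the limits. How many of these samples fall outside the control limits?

Compare each point to [82.17, 98.73]: sample 6 = 101.07 > UCL.

1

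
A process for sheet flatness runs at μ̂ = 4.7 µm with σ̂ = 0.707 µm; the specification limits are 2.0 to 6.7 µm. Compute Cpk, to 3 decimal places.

0.943

Cpu = (USL − μ̂) / (3σ̂) = (6.7 − 4.7) / (3 × 0.707) = 0.9430; Cpl = (μ̂ − LSL) / (3σ̂) = (4.7 − 2.0) / (3 × 0.707) = 1.2730; Cpk = min(Cpu, Cpl) = 0.9430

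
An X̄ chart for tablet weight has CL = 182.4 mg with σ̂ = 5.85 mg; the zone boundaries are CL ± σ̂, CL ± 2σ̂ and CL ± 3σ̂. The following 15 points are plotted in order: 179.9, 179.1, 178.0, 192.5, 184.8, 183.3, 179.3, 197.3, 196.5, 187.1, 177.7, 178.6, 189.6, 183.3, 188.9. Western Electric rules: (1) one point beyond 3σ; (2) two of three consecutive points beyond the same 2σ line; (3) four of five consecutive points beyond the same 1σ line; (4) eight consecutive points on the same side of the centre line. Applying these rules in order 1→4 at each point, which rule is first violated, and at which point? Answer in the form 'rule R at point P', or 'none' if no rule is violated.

rule 2 at point 9

Zone of each point (C = within 1σ̂, B = 1σ̂–2σ̂, A = 2σ̂–3σ̂, * = beyond 3σ̂; sign = side of CL): 1:-C, 2:-C, 3:-C, 4:+B, 5:+C, 6:+C, 7:-C, 8:+A, 9:+A, 10:+C, 11:-C, 12:-C, 13:+B, 14:+C, 15:+B
Rule 2 (two of three consecutive points beyond the same 2σ limit) is satisfied at point 9.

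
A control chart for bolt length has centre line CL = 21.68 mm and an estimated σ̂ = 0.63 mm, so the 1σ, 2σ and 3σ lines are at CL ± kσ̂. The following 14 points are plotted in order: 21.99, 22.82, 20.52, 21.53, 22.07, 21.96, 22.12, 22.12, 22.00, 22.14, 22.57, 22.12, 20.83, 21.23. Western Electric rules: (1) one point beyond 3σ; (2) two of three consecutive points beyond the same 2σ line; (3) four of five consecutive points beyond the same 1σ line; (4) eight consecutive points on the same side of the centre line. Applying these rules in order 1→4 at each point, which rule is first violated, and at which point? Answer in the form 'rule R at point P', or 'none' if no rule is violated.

rule 4 at point 12

Zone of each point (C = within 1σ̂, B = 1σ̂–2σ̂, A = 2σ̂–3σ̂, * = beyond 3σ̂; sign = side of CL): 1:+C, 2:+B, 3:-B, 4:-C, 5:+C, 6:+C, 7:+C, 8:+C, 9:+C, 10:+C, 11:+B, 12:+C, 13:-B, 14:-C
Rule 4 (eight consecutive points on the same side of the centre line) is satisfied at point 12.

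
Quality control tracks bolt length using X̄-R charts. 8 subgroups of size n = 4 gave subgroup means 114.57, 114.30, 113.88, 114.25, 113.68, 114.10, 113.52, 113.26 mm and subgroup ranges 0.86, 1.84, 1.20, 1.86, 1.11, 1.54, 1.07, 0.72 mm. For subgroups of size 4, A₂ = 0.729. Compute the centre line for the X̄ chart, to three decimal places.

X̄̄ = (114.57 + 114.30 + 113.88 + 114.25 + 113.68 + 114.10 + 113.52 + 113.26) / 8 = 911.5600 / 8 = 113.9450
CL = X̄̄ = 113.9450

113.945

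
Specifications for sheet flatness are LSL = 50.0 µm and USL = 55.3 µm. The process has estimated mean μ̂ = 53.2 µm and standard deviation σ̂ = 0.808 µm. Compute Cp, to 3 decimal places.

Cp = (USL − LSL) / (6σ̂) = (55.3 − 50.0) / (6 × 0.808) = 5.3000 / 4.8480 = 1.0932

1.093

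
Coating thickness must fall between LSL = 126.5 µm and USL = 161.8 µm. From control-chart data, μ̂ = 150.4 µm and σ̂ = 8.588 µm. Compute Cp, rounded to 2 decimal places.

0.69

Cp = (USL − LSL) / (6σ̂) = (161.8 − 126.5) / (6 × 8.588) = 35.3000 / 51.5280 = 0.6851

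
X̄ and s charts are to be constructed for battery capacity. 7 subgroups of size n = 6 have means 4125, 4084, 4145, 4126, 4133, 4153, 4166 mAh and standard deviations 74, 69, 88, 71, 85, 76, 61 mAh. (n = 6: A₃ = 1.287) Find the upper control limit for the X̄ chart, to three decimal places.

4229.484

X̄̄ = (4125 + 4084 + 4145 + 4126 + 4133 + 4153 + 4166) / 7 = 4133.1429
s̄ = (74 + 69 + 88 + 71 + 85 + 76 + 61) / 7 = 74.8571
UCL = X̄̄ + A₃·s̄ = 4133.1429 + 1.287 × 74.8571 = 4229.4840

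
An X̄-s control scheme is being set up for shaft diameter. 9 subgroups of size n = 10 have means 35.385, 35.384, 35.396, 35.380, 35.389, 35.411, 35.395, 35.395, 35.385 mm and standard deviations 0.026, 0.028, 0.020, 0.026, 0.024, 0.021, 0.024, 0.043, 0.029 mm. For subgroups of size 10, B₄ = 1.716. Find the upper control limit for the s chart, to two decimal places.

0.05

s̄ = (0.026 + 0.028 + 0.020 + 0.026 + 0.024 + 0.021 + 0.024 + 0.043 + 0.029) / 9 = 0.0268
UCL_s = B₄·s̄ = 1.716 × 0.0268 = 0.0460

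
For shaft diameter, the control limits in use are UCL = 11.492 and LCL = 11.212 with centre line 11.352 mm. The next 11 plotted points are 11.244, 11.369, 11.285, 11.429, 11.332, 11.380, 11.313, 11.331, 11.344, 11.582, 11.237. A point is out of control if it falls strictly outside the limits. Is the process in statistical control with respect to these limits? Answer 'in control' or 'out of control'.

Compare each point to [11.212, 11.492]: sample 10 = 11.582 > UCL.

out of control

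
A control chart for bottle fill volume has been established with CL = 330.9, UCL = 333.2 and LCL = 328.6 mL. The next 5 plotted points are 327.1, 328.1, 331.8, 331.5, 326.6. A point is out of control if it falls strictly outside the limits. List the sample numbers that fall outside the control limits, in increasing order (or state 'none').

1, 2, 5

Compare each point to [328.6, 333.2]: sample 1 = 327.1 < LCL; sample 2 = 328.1 < LCL; sample 5 = 326.6 < LCL.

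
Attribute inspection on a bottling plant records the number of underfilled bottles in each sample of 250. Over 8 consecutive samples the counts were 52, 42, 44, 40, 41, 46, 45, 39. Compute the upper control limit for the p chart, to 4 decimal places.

0.2465

p̄ = Σdᵢ / (k·n) = 349 / (8 × 250) = 0.17450
UCL = p̄ + 3·√(p̄(1−p̄)/n) = 0.17450 + 3 × √(0.17450×0.82550/250) = 0.17450 + 3 × 0.02400 = 0.24651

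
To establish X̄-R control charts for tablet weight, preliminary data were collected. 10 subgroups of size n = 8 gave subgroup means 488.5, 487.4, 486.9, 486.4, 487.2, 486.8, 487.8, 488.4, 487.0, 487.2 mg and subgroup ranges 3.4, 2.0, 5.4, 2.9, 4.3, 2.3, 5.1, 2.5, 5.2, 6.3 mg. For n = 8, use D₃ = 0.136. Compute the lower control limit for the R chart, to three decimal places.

R̄ = (3.4 + 2.0 + 5.4 + 2.9 + 4.3 + 2.3 + 5.1 + 2.5 + 5.2 + 6.3) / 10 = 39.4000 / 10 = 3.9400
LCL_R = D₃·R̄ = 0.136 × 3.9400 = 0.5358

0.536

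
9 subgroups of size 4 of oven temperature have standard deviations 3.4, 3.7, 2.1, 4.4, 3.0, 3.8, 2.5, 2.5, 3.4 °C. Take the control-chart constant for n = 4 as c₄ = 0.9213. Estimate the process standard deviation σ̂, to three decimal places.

s̄ = (3.4 + 3.7 + 2.1 + 4.4 + 3.0 + 3.8 + 2.5 + 2.5 + 3.4) / 9 = 3.2000
σ̂ = s̄ / c₄ = 3.2000 / 0.9213 = 3.4734

3.473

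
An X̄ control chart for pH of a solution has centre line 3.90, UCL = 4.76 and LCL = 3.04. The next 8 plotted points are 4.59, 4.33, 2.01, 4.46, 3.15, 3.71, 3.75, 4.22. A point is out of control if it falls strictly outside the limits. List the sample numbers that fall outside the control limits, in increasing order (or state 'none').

3

Compare each point to [3.04, 4.76]: sample 3 = 2.01 < LCL.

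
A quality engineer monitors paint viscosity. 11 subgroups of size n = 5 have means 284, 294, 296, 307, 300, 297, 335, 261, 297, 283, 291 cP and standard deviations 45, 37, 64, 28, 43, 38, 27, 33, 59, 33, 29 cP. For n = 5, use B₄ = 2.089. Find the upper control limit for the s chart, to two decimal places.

82.80

s̄ = (45 + 37 + 64 + 28 + 43 + 38 + 27 + 33 + 59 + 33 + 29) / 11 = 39.6364
UCL_s = B₄·s̄ = 2.089 × 39.6364 = 82.8004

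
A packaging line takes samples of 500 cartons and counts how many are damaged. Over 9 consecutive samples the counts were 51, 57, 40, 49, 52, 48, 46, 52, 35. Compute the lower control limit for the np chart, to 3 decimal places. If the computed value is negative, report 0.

p̄ = Σdᵢ / (k·n) = 430 / (9 × 500) = 0.09556
LCL = np̄ − 3·√(np̄(1−p̄)) = 47.7778 − 3 × 6.5736 = 28.0569

28.057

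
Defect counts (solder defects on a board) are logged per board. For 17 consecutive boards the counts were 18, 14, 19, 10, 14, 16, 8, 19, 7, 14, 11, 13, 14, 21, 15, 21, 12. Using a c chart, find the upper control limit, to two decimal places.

c̄ = (18 + 14 + 19 + 10 + 14 + 16 + 8 + 19 + 7 + 14 + 11 + 13 + 14 + 21 + 15 + 21 + 12) / 17 = 246 / 17 = 14.4706
UCL = c̄ + 3√c̄ = 14.4706 + 3 × √14.4706 = 14.4706 + 3 × 3.8040 = 25.8827

25.88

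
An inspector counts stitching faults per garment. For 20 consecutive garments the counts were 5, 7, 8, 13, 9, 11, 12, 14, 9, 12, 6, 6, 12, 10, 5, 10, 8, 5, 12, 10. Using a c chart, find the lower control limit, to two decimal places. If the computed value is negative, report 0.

0.10

c̄ = (5 + 7 + 8 + 13 + 9 + 11 + 12 + 14 + 9 + 12 + 6 + 6 + 12 + 10 + 5 + 10 + 8 + 5 + 12 + 10) / 20 = 184 / 20 = 9.2000
LCL = c̄ − 3√c̄ = 9.2000 − 3 × 3.0332 = 0.1005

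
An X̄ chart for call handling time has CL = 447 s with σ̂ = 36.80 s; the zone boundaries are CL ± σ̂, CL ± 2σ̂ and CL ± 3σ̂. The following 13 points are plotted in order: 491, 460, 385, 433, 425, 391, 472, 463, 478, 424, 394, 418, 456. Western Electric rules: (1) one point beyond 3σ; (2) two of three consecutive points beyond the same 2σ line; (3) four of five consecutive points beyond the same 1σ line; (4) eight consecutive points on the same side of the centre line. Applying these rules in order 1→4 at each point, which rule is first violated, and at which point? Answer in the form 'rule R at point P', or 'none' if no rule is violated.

Zone of each point (C = within 1σ̂, B = 1σ̂–2σ̂, A = 2σ̂–3σ̂, * = beyond 3σ̂; sign = side of CL): 1:+B, 2:+C, 3:-B, 4:-C, 5:-C, 6:-B, 7:+C, 8:+C, 9:+C, 10:-C, 11:-B, 12:-C, 13:+C
No rule fires across all 13 points.

none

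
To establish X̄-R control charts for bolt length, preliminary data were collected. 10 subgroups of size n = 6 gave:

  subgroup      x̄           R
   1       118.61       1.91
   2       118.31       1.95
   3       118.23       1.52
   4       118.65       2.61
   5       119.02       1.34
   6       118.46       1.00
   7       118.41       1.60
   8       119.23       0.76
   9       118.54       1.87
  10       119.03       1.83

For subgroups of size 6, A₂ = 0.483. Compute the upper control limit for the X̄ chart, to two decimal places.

119.44

X̄̄ = (118.61 + 118.31 + 118.23 + 118.65 + 119.02 + 118.46 + 118.41 + 119.23 + 118.54 + 119.03) / 10 = 1186.4900 / 10 = 118.6490
R̄ = (1.91 + 1.95 + 1.52 + 2.61 + 1.34 + 1.00 + 1.60 + 0.76 + 1.87 + 1.83) / 10 = 16.3900 / 10 = 1.6390
UCL = X̄̄ + A₂·R̄ = 118.6490 + 0.483 × 1.6390 = 119.4406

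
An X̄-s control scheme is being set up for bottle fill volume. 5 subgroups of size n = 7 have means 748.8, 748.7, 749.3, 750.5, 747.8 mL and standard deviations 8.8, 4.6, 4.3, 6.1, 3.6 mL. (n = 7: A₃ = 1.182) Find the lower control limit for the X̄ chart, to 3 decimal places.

742.543

X̄̄ = (748.8 + 748.7 + 749.3 + 750.5 + 747.8) / 5 = 749.0200
s̄ = (8.8 + 4.6 + 4.3 + 6.1 + 3.6) / 5 = 5.4800
LCL = X̄̄ − A₃·s̄ = 749.0200 − 1.182 × 5.4800 = 742.5426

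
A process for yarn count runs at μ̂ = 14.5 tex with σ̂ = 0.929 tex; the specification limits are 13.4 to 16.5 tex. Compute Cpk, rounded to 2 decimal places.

0.39

Cpu = (USL − μ̂) / (3σ̂) = (16.5 − 14.5) / (3 × 0.929) = 0.7176; Cpl = (μ̂ − LSL) / (3σ̂) = (14.5 − 13.4) / (3 × 0.929) = 0.3947; Cpk = min(Cpu, Cpl) = 0.3947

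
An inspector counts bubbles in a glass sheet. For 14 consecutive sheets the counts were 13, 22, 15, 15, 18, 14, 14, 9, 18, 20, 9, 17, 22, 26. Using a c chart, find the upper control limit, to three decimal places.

c̄ = (13 + 22 + 15 + 15 + 18 + 14 + 14 + 9 + 18 + 20 + 9 + 17 + 22 + 26) / 14 = 232 / 14 = 16.5714
UCL = c̄ + 3√c̄ = 16.5714 + 3 × √16.5714 = 16.5714 + 3 × 4.0708 = 28.7838

28.784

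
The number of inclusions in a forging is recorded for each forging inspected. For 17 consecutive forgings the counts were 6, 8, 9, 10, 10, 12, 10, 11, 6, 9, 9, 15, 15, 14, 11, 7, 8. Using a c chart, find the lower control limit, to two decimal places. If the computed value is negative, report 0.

c̄ = (6 + 8 + 9 + 10 + 10 + 12 + 10 + 11 + 6 + 9 + 9 + 15 + 15 + 14 + 11 + 7 + 8) / 17 = 170 / 17 = 10.0000
LCL = c̄ − 3√c̄ = 10.0000 − 3 × 3.1623 = 0.5132

0.51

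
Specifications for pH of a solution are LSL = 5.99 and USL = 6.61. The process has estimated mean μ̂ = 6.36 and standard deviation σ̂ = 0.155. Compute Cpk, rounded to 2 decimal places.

0.54

Cpu = (USL − μ̂) / (3σ̂) = (6.61 − 6.36) / (3 × 0.155) = 0.5376; Cpl = (μ̂ − LSL) / (3σ̂) = (6.36 − 5.99) / (3 × 0.155) = 0.7957; Cpk = min(Cpu, Cpl) = 0.5376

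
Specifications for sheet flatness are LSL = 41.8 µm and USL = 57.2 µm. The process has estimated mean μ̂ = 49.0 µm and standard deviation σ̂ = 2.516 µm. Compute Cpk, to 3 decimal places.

0.954

Cpu = (USL − μ̂) / (3σ̂) = (57.2 − 49.0) / (3 × 2.516) = 1.0864; Cpl = (μ̂ − LSL) / (3σ̂) = (49.0 − 41.8) / (3 × 2.516) = 0.9539; Cpk = min(Cpu, Cpl) = 0.9539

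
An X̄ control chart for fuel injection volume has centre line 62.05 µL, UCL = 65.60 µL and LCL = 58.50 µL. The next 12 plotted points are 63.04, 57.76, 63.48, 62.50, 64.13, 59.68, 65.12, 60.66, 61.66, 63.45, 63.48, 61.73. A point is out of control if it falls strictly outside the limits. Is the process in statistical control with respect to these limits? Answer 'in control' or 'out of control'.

out of control

Compare each point to [58.50, 65.60]: sample 2 = 57.76 < LCL.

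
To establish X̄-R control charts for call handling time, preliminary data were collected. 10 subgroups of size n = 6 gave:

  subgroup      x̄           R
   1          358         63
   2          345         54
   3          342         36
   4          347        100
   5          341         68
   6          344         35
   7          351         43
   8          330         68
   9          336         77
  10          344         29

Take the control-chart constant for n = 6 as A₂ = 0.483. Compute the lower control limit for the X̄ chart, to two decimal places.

X̄̄ = (358 + 345 + 342 + 347 + 341 + 344 + 351 + 330 + 336 + 344) / 10 = 3438.0000 / 10 = 343.8000
R̄ = (63 + 54 + 36 + 100 + 68 + 35 + 43 + 68 + 77 + 29) / 10 = 573.0000 / 10 = 57.3000
LCL = X̄̄ − A₂·R̄ = 343.8000 − 0.483 × 57.3000 = 316.1241

316.12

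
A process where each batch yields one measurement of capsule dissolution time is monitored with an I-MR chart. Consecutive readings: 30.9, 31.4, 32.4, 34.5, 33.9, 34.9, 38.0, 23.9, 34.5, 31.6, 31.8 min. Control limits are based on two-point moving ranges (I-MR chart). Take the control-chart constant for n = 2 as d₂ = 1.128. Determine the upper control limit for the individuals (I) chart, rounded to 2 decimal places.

X̄ = (30.9 + 31.4 + 32.4 + 34.5 + 33.9 + 34.9 + 38.0 + 23.9 + 34.5 + 31.6 + 31.8) / 11 = 32.5273
Moving ranges: 0.5, 1.0, 2.1, 0.6, 1.0, 3.1, 14.1, 10.6, 2.9, 0.2; M̄R̄ = 36.1000 / 10 = 3.6100
UCL = X̄ + 3·M̄R̄/d₂ = 32.5273 + 3 × 3.6100 / 1.128 = 42.1283

42.13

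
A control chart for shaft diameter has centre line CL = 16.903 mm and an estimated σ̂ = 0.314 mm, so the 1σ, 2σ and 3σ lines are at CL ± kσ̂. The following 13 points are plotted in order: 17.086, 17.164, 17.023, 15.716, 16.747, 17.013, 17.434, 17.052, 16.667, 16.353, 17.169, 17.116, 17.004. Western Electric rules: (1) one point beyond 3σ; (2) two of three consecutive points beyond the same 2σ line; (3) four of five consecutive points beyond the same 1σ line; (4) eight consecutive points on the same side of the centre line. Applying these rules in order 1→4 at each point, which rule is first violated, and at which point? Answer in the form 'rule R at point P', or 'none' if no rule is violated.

rule 1 at point 4

Zone of each point (C = within 1σ̂, B = 1σ̂–2σ̂, A = 2σ̂–3σ̂, * = beyond 3σ̂; sign = side of CL): 1:+C, 2:+C, 3:+C, 4:-*, 5:-C, 6:+C, 7:+B, 8:+C, 9:-C, 10:-B, 11:+C, 12:+C, 13:+C
Rule 1 (one point beyond the 3σ limits) is satisfied at point 4.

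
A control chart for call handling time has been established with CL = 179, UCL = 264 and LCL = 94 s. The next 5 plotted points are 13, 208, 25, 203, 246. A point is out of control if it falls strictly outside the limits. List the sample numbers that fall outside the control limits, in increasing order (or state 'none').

1, 3

Compare each point to [94, 264]: sample 1 = 13 < LCL; sample 3 = 25 < LCL.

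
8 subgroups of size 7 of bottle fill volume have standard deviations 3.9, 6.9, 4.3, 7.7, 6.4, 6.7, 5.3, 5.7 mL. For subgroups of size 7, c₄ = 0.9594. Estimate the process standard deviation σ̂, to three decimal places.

s̄ = (3.9 + 6.9 + 4.3 + 7.7 + 6.4 + 6.7 + 5.3 + 5.7) / 8 = 5.8625
σ̂ = s̄ / c₄ = 5.8625 / 0.9594 = 6.1106

6.111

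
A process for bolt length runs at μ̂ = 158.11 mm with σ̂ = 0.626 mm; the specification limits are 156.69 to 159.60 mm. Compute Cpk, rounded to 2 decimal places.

0.76

Cpu = (USL − μ̂) / (3σ̂) = (159.60 − 158.11) / (3 × 0.626) = 0.7934; Cpl = (μ̂ − LSL) / (3σ̂) = (158.11 − 156.69) / (3 × 0.626) = 0.7561; Cpk = min(Cpu, Cpl) = 0.7561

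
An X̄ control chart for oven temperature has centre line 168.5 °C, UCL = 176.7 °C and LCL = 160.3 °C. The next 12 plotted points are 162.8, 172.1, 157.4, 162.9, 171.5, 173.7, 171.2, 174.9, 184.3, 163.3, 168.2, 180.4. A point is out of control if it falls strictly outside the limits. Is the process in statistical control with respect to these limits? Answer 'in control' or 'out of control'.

Compare each point to [160.3, 176.7]: sample 3 = 157.4 < LCL; sample 9 = 184.3 > UCL; sample 12 = 180.4 > UCL.

out of control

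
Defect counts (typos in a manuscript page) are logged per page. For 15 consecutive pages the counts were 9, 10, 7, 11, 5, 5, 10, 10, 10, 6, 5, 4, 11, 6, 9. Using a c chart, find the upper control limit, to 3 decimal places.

c̄ = (9 + 10 + 7 + 11 + 5 + 5 + 10 + 10 + 10 + 6 + 5 + 4 + 11 + 6 + 9) / 15 = 118 / 15 = 7.8667
UCL = c̄ + 3√c̄ = 7.8667 + 3 × √7.8667 = 7.8667 + 3 × 2.8048 = 16.2809

16.281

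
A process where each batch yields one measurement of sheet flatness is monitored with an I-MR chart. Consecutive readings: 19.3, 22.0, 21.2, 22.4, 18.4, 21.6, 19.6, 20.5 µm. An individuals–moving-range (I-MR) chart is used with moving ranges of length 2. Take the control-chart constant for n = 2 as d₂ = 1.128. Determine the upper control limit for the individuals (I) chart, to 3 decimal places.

X̄ = (19.3 + 22.0 + 21.2 + 22.4 + 18.4 + 21.6 + 19.6 + 20.5) / 8 = 20.6250
Moving ranges: 2.7, 0.8, 1.2, 4.0, 3.2, 2.0, 0.9; M̄R̄ = 14.8000 / 7 = 2.1143
UCL = X̄ + 3·M̄R̄/d₂ = 20.6250 + 3 × 2.1143 / 1.128 = 26.2481

26.248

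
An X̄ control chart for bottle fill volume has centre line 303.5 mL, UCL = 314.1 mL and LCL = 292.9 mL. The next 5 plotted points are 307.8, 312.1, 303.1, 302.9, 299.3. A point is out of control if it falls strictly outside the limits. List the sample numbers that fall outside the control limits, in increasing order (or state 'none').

All 5 points lie within [292.9, 314.1].

none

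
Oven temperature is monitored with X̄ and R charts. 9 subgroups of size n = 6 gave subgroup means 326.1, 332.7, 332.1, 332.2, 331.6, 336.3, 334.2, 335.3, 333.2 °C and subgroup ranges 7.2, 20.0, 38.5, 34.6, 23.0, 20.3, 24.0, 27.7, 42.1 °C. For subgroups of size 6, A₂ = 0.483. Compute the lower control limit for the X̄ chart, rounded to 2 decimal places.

319.89

X̄̄ = (326.1 + 332.7 + 332.1 + 332.2 + 331.6 + 336.3 + 334.2 + 335.3 + 333.2) / 9 = 2993.7000 / 9 = 332.6333
R̄ = (7.2 + 20.0 + 38.5 + 34.6 + 23.0 + 20.3 + 24.0 + 27.7 + 42.1) / 9 = 237.4000 / 9 = 26.3778
LCL = X̄̄ − A₂·R̄ = 332.6333 − 0.483 × 26.3778 = 319.8929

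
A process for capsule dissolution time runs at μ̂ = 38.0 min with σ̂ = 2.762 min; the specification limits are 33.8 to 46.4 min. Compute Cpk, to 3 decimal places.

0.507

Cpu = (USL − μ̂) / (3σ̂) = (46.4 − 38.0) / (3 × 2.762) = 1.0138; Cpl = (μ̂ − LSL) / (3σ̂) = (38.0 − 33.8) / (3 × 2.762) = 0.5069; Cpk = min(Cpu, Cpl) = 0.5069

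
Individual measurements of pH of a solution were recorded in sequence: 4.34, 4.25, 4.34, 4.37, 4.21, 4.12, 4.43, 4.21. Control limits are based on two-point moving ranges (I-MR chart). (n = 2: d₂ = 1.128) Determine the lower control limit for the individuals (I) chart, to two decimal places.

X̄ = (4.34 + 4.25 + 4.34 + 4.37 + 4.21 + 4.12 + 4.43 + 4.21) / 8 = 4.2837
Moving ranges: 0.09, 0.09, 0.03, 0.16, 0.09, 0.31, 0.22; M̄R̄ = 0.9900 / 7 = 0.1414
LCL = X̄ − 3·M̄R̄/d₂ = 4.2837 − 3 × 0.1414 / 1.128 = 3.9076

3.91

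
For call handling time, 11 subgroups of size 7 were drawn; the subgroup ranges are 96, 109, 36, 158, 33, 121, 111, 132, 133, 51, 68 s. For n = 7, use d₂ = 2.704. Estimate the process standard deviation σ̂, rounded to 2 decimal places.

35.23

R̄ = (96 + 109 + 36 + 158 + 33 + 121 + 111 + 132 + 133 + 51 + 68) / 11 = 95.2727
σ̂ = R̄ / d₂ = 95.2727 / 2.704 = 35.2340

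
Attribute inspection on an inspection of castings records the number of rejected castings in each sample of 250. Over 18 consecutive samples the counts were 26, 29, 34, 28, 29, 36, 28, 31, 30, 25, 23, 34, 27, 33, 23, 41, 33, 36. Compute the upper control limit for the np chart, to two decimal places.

45.82

p̄ = Σdᵢ / (k·n) = 546 / (18 × 250) = 0.12133
UCL = np̄ + 3·√(np̄(1−p̄)) = 30.3333 + 3 × √(30.3333×0.87867) = 30.3333 + 3 × 5.1626 = 45.8213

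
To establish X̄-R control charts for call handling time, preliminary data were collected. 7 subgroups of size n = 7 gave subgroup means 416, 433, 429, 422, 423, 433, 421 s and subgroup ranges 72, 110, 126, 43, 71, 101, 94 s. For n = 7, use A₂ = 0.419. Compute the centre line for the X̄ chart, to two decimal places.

X̄̄ = (416 + 433 + 429 + 422 + 423 + 433 + 421) / 7 = 2977.0000 / 7 = 425.2857
CL = X̄̄ = 425.2857

425.29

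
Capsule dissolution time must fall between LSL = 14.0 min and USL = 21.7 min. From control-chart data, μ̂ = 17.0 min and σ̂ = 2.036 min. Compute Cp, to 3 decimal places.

Cp = (USL − LSL) / (6σ̂) = (21.7 − 14.0) / (6 × 2.036) = 7.7000 / 12.2160 = 0.6303

0.630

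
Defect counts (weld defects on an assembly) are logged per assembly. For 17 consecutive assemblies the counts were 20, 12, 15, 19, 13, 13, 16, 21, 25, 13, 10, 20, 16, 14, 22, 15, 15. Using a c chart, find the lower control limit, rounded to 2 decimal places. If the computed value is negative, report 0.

c̄ = (20 + 12 + 15 + 19 + 13 + 13 + 16 + 21 + 25 + 13 + 10 + 20 + 16 + 14 + 22 + 15 + 15) / 17 = 279 / 17 = 16.4118
LCL = c̄ − 3√c̄ = 16.4118 − 3 × 4.0511 = 4.2583

4.26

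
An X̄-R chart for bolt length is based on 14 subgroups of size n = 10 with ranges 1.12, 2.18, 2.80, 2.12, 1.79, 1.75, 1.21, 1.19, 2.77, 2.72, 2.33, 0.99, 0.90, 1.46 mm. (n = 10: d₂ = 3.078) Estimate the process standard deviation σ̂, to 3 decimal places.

0.588

R̄ = (1.12 + 2.18 + 2.80 + 2.12 + 1.79 + 1.75 + 1.21 + 1.19 + 2.77 + 2.72 + 2.33 + 0.99 + 0.90 + 1.46) / 14 = 1.8093
σ̂ = R̄ / d₂ = 1.8093 / 3.078 = 0.5878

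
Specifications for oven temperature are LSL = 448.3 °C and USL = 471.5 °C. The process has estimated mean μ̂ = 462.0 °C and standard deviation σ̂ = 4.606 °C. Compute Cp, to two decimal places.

Cp = (USL − LSL) / (6σ̂) = (471.5 − 448.3) / (6 × 4.606) = 23.2000 / 27.6360 = 0.8395

0.84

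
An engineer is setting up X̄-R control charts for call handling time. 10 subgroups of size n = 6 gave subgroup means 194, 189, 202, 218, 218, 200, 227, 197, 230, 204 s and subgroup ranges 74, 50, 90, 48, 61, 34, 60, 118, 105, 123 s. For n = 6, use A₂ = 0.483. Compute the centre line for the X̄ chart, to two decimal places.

207.90

X̄̄ = (194 + 189 + 202 + 218 + 218 + 200 + 227 + 197 + 230 + 204) / 10 = 2079.0000 / 10 = 207.9000
CL = X̄̄ = 207.9000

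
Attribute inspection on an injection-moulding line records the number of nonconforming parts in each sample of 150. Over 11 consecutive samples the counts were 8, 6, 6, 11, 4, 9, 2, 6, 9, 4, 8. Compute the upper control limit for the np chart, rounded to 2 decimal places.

p̄ = Σdᵢ / (k·n) = 73 / (11 × 150) = 0.04424
UCL = np̄ + 3·√(np̄(1−p̄)) = 6.6364 + 3 × √(6.6364×0.95576) = 6.6364 + 3 × 2.5185 = 14.1918

14.19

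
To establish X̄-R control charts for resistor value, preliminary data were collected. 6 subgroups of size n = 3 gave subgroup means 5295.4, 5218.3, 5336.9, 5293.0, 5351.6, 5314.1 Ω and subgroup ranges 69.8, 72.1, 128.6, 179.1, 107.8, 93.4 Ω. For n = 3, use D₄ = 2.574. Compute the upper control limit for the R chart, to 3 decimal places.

279.193

R̄ = (69.8 + 72.1 + 128.6 + 179.1 + 107.8 + 93.4) / 6 = 650.8000 / 6 = 108.4667
UCL_R = D₄·R̄ = 2.574 × 108.4667 = 279.1932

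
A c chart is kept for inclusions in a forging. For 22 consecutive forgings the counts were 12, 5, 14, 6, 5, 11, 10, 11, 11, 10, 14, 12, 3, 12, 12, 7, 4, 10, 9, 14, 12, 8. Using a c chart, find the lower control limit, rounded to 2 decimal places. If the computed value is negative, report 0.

0.32

c̄ = (12 + 5 + 14 + 6 + 5 + 11 + 10 + 11 + 11 + 10 + 14 + 12 + 3 + 12 + 12 + 7 + 4 + 10 + 9 + 14 + 12 + 8) / 22 = 212 / 22 = 9.6364
LCL = c̄ − 3√c̄ = 9.6364 − 3 × 3.1042 = 0.3236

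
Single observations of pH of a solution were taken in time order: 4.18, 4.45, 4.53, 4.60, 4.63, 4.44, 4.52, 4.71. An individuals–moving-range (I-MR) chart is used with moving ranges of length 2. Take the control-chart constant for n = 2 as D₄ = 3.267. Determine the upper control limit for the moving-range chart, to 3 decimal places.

0.425

Moving ranges: 0.27, 0.08, 0.07, 0.03, 0.19, 0.08, 0.19; M̄R̄ = 0.9100 / 7 = 0.1300
UCL_MR = D₄·M̄R̄ = 3.267 × 0.1300 = 0.4247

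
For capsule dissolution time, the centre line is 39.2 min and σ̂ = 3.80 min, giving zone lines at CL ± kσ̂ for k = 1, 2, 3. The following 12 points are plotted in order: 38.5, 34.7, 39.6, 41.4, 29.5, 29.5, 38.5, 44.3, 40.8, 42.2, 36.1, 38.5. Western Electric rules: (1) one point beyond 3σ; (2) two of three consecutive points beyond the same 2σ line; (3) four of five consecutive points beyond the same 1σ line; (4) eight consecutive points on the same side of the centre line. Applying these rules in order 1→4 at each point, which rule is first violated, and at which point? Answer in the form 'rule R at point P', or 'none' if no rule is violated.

rule 2 at point 6

Zone of each point (C = within 1σ̂, B = 1σ̂–2σ̂, A = 2σ̂–3σ̂, * = beyond 3σ̂; sign = side of CL): 1:-C, 2:-B, 3:+C, 4:+C, 5:-A, 6:-A, 7:-C, 8:+B, 9:+C, 10:+C, 11:-C, 12:-C
Rule 2 (two of three consecutive points beyond the same 2σ limit) is satisfied at point 6.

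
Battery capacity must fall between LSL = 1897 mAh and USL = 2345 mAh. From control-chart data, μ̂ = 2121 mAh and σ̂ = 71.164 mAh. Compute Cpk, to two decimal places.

Cpu = (USL − μ̂) / (3σ̂) = (2345 − 2121) / (3 × 71.164) = 1.0492; Cpl = (μ̂ − LSL) / (3σ̂) = (2121 − 1897) / (3 × 71.164) = 1.0492; Cpk = min(Cpu, Cpl) = 1.0492

1.05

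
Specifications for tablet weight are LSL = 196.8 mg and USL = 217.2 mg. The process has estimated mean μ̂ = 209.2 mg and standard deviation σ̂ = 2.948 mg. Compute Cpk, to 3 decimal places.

Cpu = (USL − μ̂) / (3σ̂) = (217.2 − 209.2) / (3 × 2.948) = 0.9046; Cpl = (μ̂ − LSL) / (3σ̂) = (209.2 − 196.8) / (3 × 2.948) = 1.4021; Cpk = min(Cpu, Cpl) = 0.9046

0.905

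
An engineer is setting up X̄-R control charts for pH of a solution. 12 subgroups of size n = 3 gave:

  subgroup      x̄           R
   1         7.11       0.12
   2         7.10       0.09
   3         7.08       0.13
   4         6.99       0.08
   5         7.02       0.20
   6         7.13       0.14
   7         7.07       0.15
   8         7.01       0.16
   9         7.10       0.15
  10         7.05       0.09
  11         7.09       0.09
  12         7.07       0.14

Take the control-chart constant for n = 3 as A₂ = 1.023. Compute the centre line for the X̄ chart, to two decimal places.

7.07

X̄̄ = (7.11 + 7.10 + 7.08 + 6.99 + 7.02 + 7.13 + 7.07 + 7.01 + 7.10 + 7.05 + 7.09 + 7.07) / 12 = 84.8200 / 12 = 7.0683
CL = X̄̄ = 7.0683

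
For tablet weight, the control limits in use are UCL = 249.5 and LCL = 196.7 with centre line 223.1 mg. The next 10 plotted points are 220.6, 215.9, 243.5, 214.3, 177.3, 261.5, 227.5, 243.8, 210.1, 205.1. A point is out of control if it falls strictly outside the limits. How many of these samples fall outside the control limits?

2

Compare each point to [196.7, 249.5]: sample 5 = 177.3 < LCL; sample 6 = 261.5 > UCL.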